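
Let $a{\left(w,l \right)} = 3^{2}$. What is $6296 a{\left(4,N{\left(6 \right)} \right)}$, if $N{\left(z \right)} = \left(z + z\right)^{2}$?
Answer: $56664$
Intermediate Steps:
$N{\left(z \right)} = 4 z^{2}$ ($N{\left(z \right)} = \left(2 z\right)^{2} = 4 z^{2}$)
$a{\left(w,l \right)} = 9$
$6296 a{\left(4,N{\left(6 \right)} \right)} = 6296 \cdot 9 = 56664$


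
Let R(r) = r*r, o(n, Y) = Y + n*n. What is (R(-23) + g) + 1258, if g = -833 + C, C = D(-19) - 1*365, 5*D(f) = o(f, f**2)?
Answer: 3667/5 ≈ 733.40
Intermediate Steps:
o(n, Y) = Y + n**2
D(f) = 2*f**2/5 (D(f) = (f**2 + f**2)/5 = (2*f**2)/5 = 2*f**2/5)
C = -1103/5 (C = (2/5)*(-19)**2 - 1*365 = (2/5)*361 - 365 = 722/5 - 365 = -1103/5 ≈ -220.60)
R(r) = r**2
g = -5268/5 (g = -833 - 1103/5 = -5268/5 ≈ -1053.6)
(R(-23) + g) + 1258 = ((-23)**2 - 5268/5) + 1258 = (529 - 5268/5) + 1258 = -2623/5 + 1258 = 3667/5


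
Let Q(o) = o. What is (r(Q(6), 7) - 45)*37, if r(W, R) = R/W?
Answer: -9731/6 ≈ -1621.8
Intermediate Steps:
(r(Q(6), 7) - 45)*37 = (7/6 - 45)*37 = -263/6*37 = -9731/6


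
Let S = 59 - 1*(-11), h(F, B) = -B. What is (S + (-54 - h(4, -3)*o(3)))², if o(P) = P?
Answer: 49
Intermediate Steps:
S = 70 (S = 59 + 11 = 70)
(S + (-54 - h(4, -3)*o(3)))² = (70 + (-54 - (-1*(-3))*3))² = (70 + (-54 - 3*3))² = (70 + (-54 - 1*9))² = (70 + (-54 - 9))² = (70 - 63)² = 7² = 49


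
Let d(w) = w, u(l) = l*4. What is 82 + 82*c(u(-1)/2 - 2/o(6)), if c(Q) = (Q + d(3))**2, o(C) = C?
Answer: 1066/9 ≈ 118.44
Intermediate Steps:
u(l) = 4*l
c(Q) = (3 + Q)**2 (c(Q) = (Q + 3)**2 = (3 + Q)**2)
82 + 82*c(u(-1)/2 - 2/o(6)) = 82 + 82*(3 + ((4*(-1))/2 - 2/6))**2 = 82 + 82*(3 + (-4*1/2 - 2*1/6))**2 = 82 + 82*(3 + (-2 - 1/3))**2 = 82 + 82*(3 - 7/3)**2 = 82 + 82*(2/3)**2 = 82 + 82*(4/9) = 82 + 328/9 = 1066/9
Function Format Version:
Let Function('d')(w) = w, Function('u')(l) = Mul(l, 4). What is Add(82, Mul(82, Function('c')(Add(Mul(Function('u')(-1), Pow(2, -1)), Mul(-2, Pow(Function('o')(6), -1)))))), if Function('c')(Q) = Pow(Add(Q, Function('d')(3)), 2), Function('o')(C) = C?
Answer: Rational(1066, 9) ≈ 118.44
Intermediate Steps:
Function('u')(l) = Mul(4, l)
Function('c')(Q) = Pow(Add(3, Q), 2) (Function('c')(Q) = Pow(Add(Q, 3), 2) = Pow(Add(3, Q), 2))
Add(82, Mul(82, Function('c')(Add(Mul(Function('u')(-1), Pow(2, -1)), Mul(-2, Pow(Function('o')(6), -1)))))) = Add(82, Mul(82, Pow(Add(3, Add(Mul(Mul(4, -1), Pow(2, -1)), Mul(-2, Pow(6, -1)))), 2))) = Add(82, Mul(82, Pow(Add(3, Add(Mul(-4, Rational(1, 2)), Mul(-2, Rational(1, 6)))), 2))) = Add(82, Mul(82, Pow(Add(3, Add(-2, Rational(-1, 3))), 2))) = Add(82, Mul(82, Pow(Add(3, Rational(-7, 3)), 2))) = Add(82, Mul(82, Pow(Rational(2, 3), 2))) = Add(82, Mul(82, Rational(4, 9))) = Add(82, Rational(328, 9)) = Rational(1066, 9)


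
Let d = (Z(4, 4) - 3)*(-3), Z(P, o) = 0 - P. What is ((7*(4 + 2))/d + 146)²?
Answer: 21904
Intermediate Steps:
Z(P, o) = -P
d = 21 (d = (-1*4 - 3)*(-3) = (-4 - 3)*(-3) = -7*(-3) = 21)
((7*(4 + 2))/d + 146)² = ((7*(4 + 2))/21 + 146)² = ((7*6)*(1/21) + 146)² = (42*(1/21) + 146)² = (2 + 146)² = 148² = 21904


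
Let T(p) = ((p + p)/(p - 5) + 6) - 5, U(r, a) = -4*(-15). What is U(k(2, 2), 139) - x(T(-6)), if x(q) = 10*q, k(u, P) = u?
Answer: 430/11 ≈ 39.091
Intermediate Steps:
U(r, a) = 60
T(p) = 1 + 2*p/(-5 + p) (T(p) = ((2*p)/(-5 + p) + 6) - 5 = (2*p/(-5 + p) + 6) - 5 = (6 + 2*p/(-5 + p)) - 5 = 1 + 2*p/(-5 + p))
U(k(2, 2), 139) - x(T(-6)) = 60 - 10*(-5 + 3*(-6))/(-5 - 6) = 60 - 10*(-5 - 18)/(-11) = 60 - 10*(-1/11*(-23)) = 60 - 10*23/11 = 60 - 1*230/11 = 60 - 230/11 = 430/11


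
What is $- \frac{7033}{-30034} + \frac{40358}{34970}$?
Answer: $\frac{729028091}{525144490} \approx 1.3882$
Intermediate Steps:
$- \frac{7033}{-30034} + \frac{40358}{34970} = \left(-7033\right) \left(- \frac{1}{30034}\right) + 40358 \cdot \frac{1}{34970} = \frac{7033}{30034} + \frac{20179}{17485} = \frac{729028091}{525144490}$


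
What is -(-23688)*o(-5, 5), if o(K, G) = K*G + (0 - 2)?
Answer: -639576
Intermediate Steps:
o(K, G) = -2 + G*K (o(K, G) = G*K - 2 = -2 + G*K)
-(-23688)*o(-5, 5) = -(-23688)*(-2 + 5*(-5)) = -(-23688)*(-2 - 25) = -(-23688)*(-27) = -3948*162 = -639576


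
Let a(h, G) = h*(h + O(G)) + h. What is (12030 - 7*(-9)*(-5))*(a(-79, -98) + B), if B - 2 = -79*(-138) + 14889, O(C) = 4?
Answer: 370650885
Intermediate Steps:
a(h, G) = h + h*(4 + h) (a(h, G) = h*(h + 4) + h = h*(4 + h) + h = h + h*(4 + h))
B = 25793 (B = 2 + (-79*(-138) + 14889) = 2 + (10902 + 14889) = 2 + 25791 = 25793)
(12030 - 7*(-9)*(-5))*(a(-79, -98) + B) = (12030 - 7*(-9)*(-5))*(-79*(5 - 79) + 25793) = (12030 + 63*(-5))*(-79*(-74) + 25793) = (12030 - 315)*(5846 + 25793) = 11715*31639 = 370650885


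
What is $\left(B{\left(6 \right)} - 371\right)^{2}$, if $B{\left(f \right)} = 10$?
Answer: $130321$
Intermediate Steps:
$\left(B{\left(6 \right)} - 371\right)^{2} = \left(10 - 371\right)^{2} = \left(-361\right)^{2} = 130321$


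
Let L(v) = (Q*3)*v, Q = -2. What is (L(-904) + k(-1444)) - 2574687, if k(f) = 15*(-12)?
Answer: -2569443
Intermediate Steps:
k(f) = -180
L(v) = -6*v (L(v) = (-2*3)*v = -6*v)
(L(-904) + k(-1444)) - 2574687 = (-6*(-904) - 180) - 2574687 = (5424 - 180) - 2574687 = 5244 - 2574687 = -2569443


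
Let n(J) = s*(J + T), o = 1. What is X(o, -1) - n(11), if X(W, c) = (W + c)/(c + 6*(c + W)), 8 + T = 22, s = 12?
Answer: -300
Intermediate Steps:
T = 14 (T = -8 + 22 = 14)
X(W, c) = (W + c)/(6*W + 7*c) (X(W, c) = (W + c)/(c + 6*(W + c)) = (W + c)/(c + (6*W + 6*c)) = (W + c)/(6*W + 7*c))
n(J) = 168 + 12*J (n(J) = 12*(J + 14) = 12*(14 + J) = 168 + 12*J)
X(o, -1) - n(11) = (1 - 1)/(6*1 + 7*(-1)) - (168 + 12*11) = 0/(6 - 7) - (168 + 132) = 0/(-1) - 1*300 = -1*0 - 300 = 0 - 300 = -300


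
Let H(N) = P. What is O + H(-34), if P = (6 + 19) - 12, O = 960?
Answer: 973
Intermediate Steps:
P = 13 (P = 25 - 12 = 13)
H(N) = 13
O + H(-34) = 960 + 13 = 973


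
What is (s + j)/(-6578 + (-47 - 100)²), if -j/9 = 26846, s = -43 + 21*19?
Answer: -241258/15031 ≈ -16.051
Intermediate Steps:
s = 356 (s = -43 + 399 = 356)
j = -241614 (j = -9*26846 = -241614)
(s + j)/(-6578 + (-47 - 100)²) = (356 - 241614)/(-6578 + (-47 - 100)²) = -241258/(-6578 + (-147)²) = -241258/(-6578 + 21609) = -241258/15031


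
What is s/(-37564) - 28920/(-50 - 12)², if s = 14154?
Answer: -142594857/18049502 ≈ -7.9002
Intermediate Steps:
s/(-37564) - 28920/(-50 - 12)² = 14154/(-37564) - 28920/(-50 - 12)² = 14154*(-1/37564) - 28920/((-62)²) = -7077/18782 - 28920/3844 = -7077/18782 - 28920*1/3844 = -7077/18782 - 7230/961 = -142594857/18049502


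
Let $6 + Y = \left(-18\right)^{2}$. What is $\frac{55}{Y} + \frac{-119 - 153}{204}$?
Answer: $- \frac{123}{106} \approx -1.1604$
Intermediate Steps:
$Y = 318$ ($Y = -6 + \left(-18\right)^{2} = -6 + 324 = 318$)
$\frac{55}{Y} + \frac{-119 - 153}{204} = \frac{55}{318} + \frac{-119 - 153}{204} = 55 \cdot \frac{1}{318} + \left(-119 - 153\right) \frac{1}{204} = \frac{55}{318} - \frac{4}{3} = - \frac{123}{106}$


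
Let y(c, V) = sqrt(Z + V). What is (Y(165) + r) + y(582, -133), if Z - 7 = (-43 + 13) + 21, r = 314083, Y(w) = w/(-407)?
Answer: 11621056/37 + 3*I*sqrt(15) ≈ 3.1408e+5 + 11.619*I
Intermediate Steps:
Y(w) = -w/407 (Y(w) = w*(-1/407) = -w/407)
Z = -2 (Z = 7 + ((-43 + 13) + 21) = 7 + (-30 + 21) = 7 - 9 = -2)
y(c, V) = sqrt(-2 + V)
(Y(165) + r) + y(582, -133) = (-1/407*165 + 314083) + sqrt(-2 - 133) = (-15/37 + 314083) + sqrt(-135) = 11621056/37 + 3*I*sqrt(15)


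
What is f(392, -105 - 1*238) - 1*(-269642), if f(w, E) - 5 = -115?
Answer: 269532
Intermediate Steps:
f(w, E) = -110 (f(w, E) = 5 - 115 = -110)
f(392, -105 - 1*238) - 1*(-269642) = -110 - 1*(-269642) = -110 + 269642 = 269532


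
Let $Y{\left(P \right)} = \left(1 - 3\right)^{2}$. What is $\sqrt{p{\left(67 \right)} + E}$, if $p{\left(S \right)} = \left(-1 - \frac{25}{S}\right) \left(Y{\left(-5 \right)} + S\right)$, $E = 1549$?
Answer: $\frac{\sqrt{6515817}}{67} \approx 38.099$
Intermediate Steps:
$Y{\left(P \right)} = 4$ ($Y{\left(P \right)} = \left(-2\right)^{2} = 4$)
$p{\left(S \right)} = \left(-1 - \frac{25}{S}\right) \left(4 + S\right)$
$\sqrt{p{\left(67 \right)} + E} = \sqrt{\left(-29 - 67 - \frac{100}{67}\right) + 1549} = \sqrt{- \frac{6532}{67} + 1549} = \sqrt{\frac{97251}{67}} = \frac{\sqrt{6515817}}{67}$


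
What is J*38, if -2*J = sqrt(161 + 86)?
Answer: -19*sqrt(247) ≈ -298.61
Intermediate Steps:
J = -sqrt(247)/2 (J = -sqrt(161 + 86)/2 = -sqrt(247)/2 ≈ -7.8581)
J*38 = -sqrt(247)/2*38 = -19*sqrt(247)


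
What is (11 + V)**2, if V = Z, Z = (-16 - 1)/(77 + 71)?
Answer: 2595321/21904 ≈ 118.49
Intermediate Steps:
Z = -17/148 ≈ -0.11486
V = -17/148 ≈ -0.11486
(11 + V)**2 = (11 - 17/148)**2 = (1611/148)**2 = 2595321/21904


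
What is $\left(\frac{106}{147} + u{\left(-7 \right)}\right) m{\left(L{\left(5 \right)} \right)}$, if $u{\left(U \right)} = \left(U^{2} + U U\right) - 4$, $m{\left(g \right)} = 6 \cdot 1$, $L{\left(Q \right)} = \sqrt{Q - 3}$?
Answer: $\frac{27848}{49} \approx 568.33$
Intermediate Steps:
$L{\left(Q \right)} = \sqrt{-3 + Q}$
$m{\left(g \right)} = 6$
$u{\left(U \right)} = -4 + 2 U^{2}$ ($u{\left(U \right)} = \left(U^{2} + U^{2}\right) - 4 = 2 U^{2} - 4 = -4 + 2 U^{2}$)
$\left(\frac{106}{147} + u{\left(-7 \right)}\right) m{\left(L{\left(5 \right)} \right)} = \left(\frac{106}{147} - \left(4 - 2 \left(-7\right)^{2}\right)\right) 6 = \left(106 \cdot \frac{1}{147} + \left(-4 + 2 \cdot 49\right)\right) 6 = \left(\frac{106}{147} + \left(-4 + 98\right)\right) 6 = \left(\frac{106}{147} + 94\right) 6 = \frac{13924}{147} \cdot 6 = \frac{27848}{49}$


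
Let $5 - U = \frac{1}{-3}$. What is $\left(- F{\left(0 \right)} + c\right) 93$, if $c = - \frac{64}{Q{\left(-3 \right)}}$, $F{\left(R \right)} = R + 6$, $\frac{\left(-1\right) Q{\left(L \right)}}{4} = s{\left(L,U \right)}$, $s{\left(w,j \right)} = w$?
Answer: $-1054$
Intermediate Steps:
$U = \frac{16}{3}$ ($U = 5 - \frac{1}{-3} = 5 - - \frac{1}{3} = 5 + \frac{1}{3} = \frac{16}{3} \approx 5.3333$)
$Q{\left(L \right)} = - 4 L$
$F{\left(R \right)} = 6 + R$
$c = - \frac{16}{3}$ ($c = - \frac{64}{\left(-4\right) \left(-3\right)} = - \frac{64}{12} = \left(-64\right) \frac{1}{12} = - \frac{16}{3} \approx -5.3333$)
$\left(- F{\left(0 \right)} + c\right) 93 = \left(- (6 + 0) - \frac{16}{3}\right) 93 = \left(\left(-1\right) 6 - \frac{16}{3}\right) 93 = \left(-6 - \frac{16}{3}\right) 93 = \left(- \frac{34}{3}\right) 93 = -1054$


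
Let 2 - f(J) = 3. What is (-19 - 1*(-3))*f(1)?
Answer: 16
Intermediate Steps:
f(J) = -1 (f(J) = 2 - 1*3 = 2 - 3 = -1)
(-19 - 1*(-3))*f(1) = (-19 - 1*(-3))*(-1) = (-19 + 3)*(-1) = -16*(-1) = 16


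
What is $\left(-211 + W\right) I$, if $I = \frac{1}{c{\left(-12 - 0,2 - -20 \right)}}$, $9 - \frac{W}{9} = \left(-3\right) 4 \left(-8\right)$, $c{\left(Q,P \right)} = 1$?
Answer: $-994$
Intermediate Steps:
$W = -783$ ($W = 81 - 9 \left(-3\right) 4 \left(-8\right) = 81 - 9 \left(\left(-12\right) \left(-8\right)\right) = 81 - 864 = -783$)
$I = 1$ ($I = 1^{-1} = 1$)
$\left(-211 + W\right) I = \left(-211 - 783\right) 1 = \left(-994\right) 1 = -994$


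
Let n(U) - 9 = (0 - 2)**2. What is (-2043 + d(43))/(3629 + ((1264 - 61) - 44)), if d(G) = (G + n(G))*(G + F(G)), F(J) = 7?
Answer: 757/4788 ≈ 0.15810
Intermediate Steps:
n(U) = 13 (n(U) = 9 + (0 - 2)**2 = 9 + (-2)**2 = 9 + 4 = 13)
d(G) = (7 + G)*(13 + G) (d(G) = (G + 13)*(G + 7) = (13 + G)*(7 + G) = (7 + G)*(13 + G))
(-2043 + d(43))/(3629 + ((1264 - 61) - 44)) = (-2043 + (91 + 43**2 + 20*43))/(3629 + ((1264 - 61) - 44)) = (-2043 + (91 + 1849 + 860))/(3629 + (1203 - 44)) = (-2043 + 2800)/(3629 + 1159) = 757/4788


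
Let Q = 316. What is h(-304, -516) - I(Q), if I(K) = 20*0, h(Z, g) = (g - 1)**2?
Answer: 267289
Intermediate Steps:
h(Z, g) = (-1 + g)**2
I(K) = 0
h(-304, -516) - I(Q) = (-1 - 516)**2 - 1*0 = (-517)**2 + 0 = 267289 + 0 = 267289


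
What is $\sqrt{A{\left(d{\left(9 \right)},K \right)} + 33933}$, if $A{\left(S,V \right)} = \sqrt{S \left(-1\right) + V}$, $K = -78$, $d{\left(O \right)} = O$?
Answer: $\sqrt{33933 + i \sqrt{87}} \approx 184.21 + 0.025 i$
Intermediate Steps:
$A{\left(S,V \right)} = \sqrt{V - S}$ ($A{\left(S,V \right)} = \sqrt{- S + V} = \sqrt{V - S}$)
$\sqrt{A{\left(d{\left(9 \right)},K \right)} + 33933} = \sqrt{\sqrt{-78 - 9} + 33933} = \sqrt{\sqrt{-87} + 33933} = \sqrt{i \sqrt{87} + 33933} = \sqrt{33933 + i \sqrt{87}}$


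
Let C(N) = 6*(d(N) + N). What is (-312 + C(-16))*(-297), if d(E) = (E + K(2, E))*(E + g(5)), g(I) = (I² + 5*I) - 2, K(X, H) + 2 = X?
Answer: 1033560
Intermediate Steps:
K(X, H) = -2 + X
g(I) = -2 + I² + 5*I
d(E) = E*(48 + E) (d(E) = (E + (-2 + 2))*(E + (-2 + 5² + 5*5)) = (E + 0)*(E + (-2 + 25 + 25)) = E*(E + 48) = E*(48 + E))
C(N) = 6*N + 6*N*(48 + N) (C(N) = 6*(N*(48 + N) + N) = 6*(N + N*(48 + N)) = 6*N + 6*N*(48 + N))
(-312 + C(-16))*(-297) = (-312 + 6*(-16)*(49 - 16))*(-297) = (-312 + 6*(-16)*33)*(-297) = (-312 - 3168)*(-297) = -3480*(-297) = 1033560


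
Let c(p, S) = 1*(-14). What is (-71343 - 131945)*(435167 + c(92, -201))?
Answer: -88461383064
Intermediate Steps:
c(p, S) = -14
(-71343 - 131945)*(435167 + c(92, -201)) = (-71343 - 131945)*(435167 - 14) = -203288*435153 = -88461383064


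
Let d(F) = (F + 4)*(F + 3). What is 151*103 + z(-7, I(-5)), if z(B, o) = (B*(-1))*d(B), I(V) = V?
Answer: 15637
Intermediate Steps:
d(F) = (3 + F)*(4 + F) (d(F) = (4 + F)*(3 + F) = (3 + F)*(4 + F))
z(B, o) = -B*(12 + B² + 7*B) (z(B, o) = (B*(-1))*(12 + B² + 7*B) = (-B)*(12 + B² + 7*B) = -B*(12 + B² + 7*B))
151*103 + z(-7, I(-5)) = 151*103 - 1*(-7)*(12 + (-7)² + 7*(-7)) = 15553 - 1*(-7)*(12 + 49 - 49) = 15553 - 1*(-7)*12 = 15553 + 84 = 15637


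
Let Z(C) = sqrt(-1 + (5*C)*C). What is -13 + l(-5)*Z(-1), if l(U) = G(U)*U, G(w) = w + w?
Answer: 87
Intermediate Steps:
G(w) = 2*w
Z(C) = sqrt(-1 + 5*C**2)
l(U) = 2*U**2 (l(U) = (2*U)*U = 2*U**2)
-13 + l(-5)*Z(-1) = -13 + (2*(-5)**2)*sqrt(-1 + 5*(-1)**2) = -13 + (2*25)*sqrt(-1 + 5*1) = -13 + 50*sqrt(-1 + 5) = -13 + 50*sqrt(4) = -13 + 50*2 = -13 + 100 = 87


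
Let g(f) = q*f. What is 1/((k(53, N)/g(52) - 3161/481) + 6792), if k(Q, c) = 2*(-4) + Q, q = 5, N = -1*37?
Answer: 148/1004269 ≈ 0.00014737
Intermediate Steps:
N = -37
g(f) = 5*f
k(Q, c) = -8 + Q
1/((k(53, N)/g(52) - 3161/481) + 6792) = 1/(((-8 + 53)/((5*52)) - 3161/481) + 6792) = 1/((45/260 - 3161*1/481) + 6792) = 1/((45*(1/260) - 3161/481) + 6792) = 1/((9/52 - 3161/481) + 6792) = 1/(-947/148 + 6792) = 1/(1004269/148) = 148/1004269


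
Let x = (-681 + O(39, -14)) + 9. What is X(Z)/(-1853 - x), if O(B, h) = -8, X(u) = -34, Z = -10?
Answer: 2/69 ≈ 0.028986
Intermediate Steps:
x = -680 (x = (-681 - 8) + 9 = -689 + 9 = -680)
X(Z)/(-1853 - x) = -34/(-1853 - 1*(-680)) = -34/(-1853 + 680) = -34/(-1173) = -34*(-1/1173) = 2/69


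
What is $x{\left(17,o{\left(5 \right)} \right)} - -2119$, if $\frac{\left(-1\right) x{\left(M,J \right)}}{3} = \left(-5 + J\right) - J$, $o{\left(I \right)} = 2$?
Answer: $2134$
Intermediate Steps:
$x{\left(M,J \right)} = 15$ ($x{\left(M,J \right)} = - 3 \left(\left(-5 + J\right) - J\right) = \left(-3\right) \left(-5\right) = 15$)
$x{\left(17,o{\left(5 \right)} \right)} - -2119 = 15 - -2119 = 15 + 2119 = 2134$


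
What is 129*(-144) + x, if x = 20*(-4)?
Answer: -18656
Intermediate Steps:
x = -80
129*(-144) + x = 129*(-144) - 80 = -18576 - 80 = -18656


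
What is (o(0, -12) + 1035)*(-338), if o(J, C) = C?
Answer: -345774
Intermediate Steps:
(o(0, -12) + 1035)*(-338) = (-12 + 1035)*(-338) = 1023*(-338) = -345774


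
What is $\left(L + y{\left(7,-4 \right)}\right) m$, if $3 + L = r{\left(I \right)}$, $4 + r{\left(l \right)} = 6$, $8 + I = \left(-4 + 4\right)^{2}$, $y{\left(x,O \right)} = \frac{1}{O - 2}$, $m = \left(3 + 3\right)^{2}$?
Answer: $-42$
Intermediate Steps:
$m = 36$ ($m = 6^{2} = 36$)
$y{\left(x,O \right)} = \frac{1}{-2 + O}$
$I = -8$ ($I = -8 + \left(-4 + 4\right)^{2} = -8 + 0^{2} = -8 + 0 = -8$)
$r{\left(l \right)} = 2$ ($r{\left(l \right)} = -4 + 6 = 2$)
$L = -1$ ($L = -3 + 2 = -1$)
$\left(L + y{\left(7,-4 \right)}\right) m = \left(-1 + \frac{1}{-2 - 4}\right) 36 = \left(-1 + \frac{1}{-6}\right) 36 = \left(-1 - \frac{1}{6}\right) 36 = \left(- \frac{7}{6}\right) 36 = -42$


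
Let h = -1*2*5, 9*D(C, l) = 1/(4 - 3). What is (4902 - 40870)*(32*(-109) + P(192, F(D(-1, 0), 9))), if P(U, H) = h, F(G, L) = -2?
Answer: 125816064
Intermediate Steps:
D(C, l) = ⅑ (D(C, l) = 1/(9*(4 - 3)) = (⅑)/1 = (⅑)*1 = ⅑)
h = -10 (h = -2*5 = -10)
P(U, H) = -10
(4902 - 40870)*(32*(-109) + P(192, F(D(-1, 0), 9))) = (4902 - 40870)*(32*(-109) - 10) = -35968*(-3488 - 10) = -35968*(-3498) = 125816064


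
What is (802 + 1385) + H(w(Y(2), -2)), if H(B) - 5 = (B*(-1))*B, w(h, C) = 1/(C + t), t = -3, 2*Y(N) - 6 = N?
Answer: 54799/25 ≈ 2192.0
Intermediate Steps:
Y(N) = 3 + N/2
w(h, C) = 1/(-3 + C) (w(h, C) = 1/(C - 3) = 1/(-3 + C))
H(B) = 5 - B**2 (H(B) = 5 + (B*(-1))*B = 5 + (-B)*B = 5 - B**2)
(802 + 1385) + H(w(Y(2), -2)) = (802 + 1385) + (5 - (1/(-3 - 2))**2) = 2187 + (5 - (1/(-5))**2) = 2187 + (5 - (-1/5)**2) = 2187 + (5 - 1*1/25) = 2187 + (5 - 1/25) = 2187 + 124/25 = 54799/25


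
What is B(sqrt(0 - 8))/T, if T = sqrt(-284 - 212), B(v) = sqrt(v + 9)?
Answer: -I*sqrt(31)*sqrt(9 + 2*I*sqrt(2))/124 ≈ 0.020916 - 0.13632*I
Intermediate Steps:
B(v) = sqrt(9 + v)
T = 4*I*sqrt(31) (T = sqrt(-496) = 4*I*sqrt(31) ≈ 22.271*I)
B(sqrt(0 - 8))/T = sqrt(9 + sqrt(0 - 8))/((4*I*sqrt(31))) = sqrt(9 + sqrt(-8))*(-I*sqrt(31)/124) = sqrt(9 + 2*I*sqrt(2))*(-I*sqrt(31)/124) = -I*sqrt(31)*sqrt(9 + 2*I*sqrt(2))/124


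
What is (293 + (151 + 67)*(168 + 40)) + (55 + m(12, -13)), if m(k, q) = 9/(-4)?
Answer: 182759/4 ≈ 45690.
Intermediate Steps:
m(k, q) = -9/4 (m(k, q) = 9*(-¼) = -9/4)
(293 + (151 + 67)*(168 + 40)) + (55 + m(12, -13)) = (293 + (151 + 67)*(168 + 40)) + (55 - 9/4) = (293 + 218*208) + 211/4 = (293 + 45344) + 211/4 = 45637 + 211/4 = 182759/4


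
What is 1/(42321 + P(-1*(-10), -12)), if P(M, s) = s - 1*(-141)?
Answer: 1/42450 ≈ 2.3557e-5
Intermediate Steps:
P(M, s) = 141 + s (P(M, s) = s + 141 = 141 + s)
1/(42321 + P(-1*(-10), -12)) = 1/(42321 + (141 - 12)) = 1/(42321 + 129) = 1/42450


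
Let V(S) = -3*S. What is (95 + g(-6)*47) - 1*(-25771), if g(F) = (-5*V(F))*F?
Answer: 51246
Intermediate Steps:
g(F) = 15*F**2 (g(F) = (-(-15)*F)*F = (15*F)*F = 15*F**2)
(95 + g(-6)*47) - 1*(-25771) = (95 + (15*(-6)**2)*47) - 1*(-25771) = (95 + (15*36)*47) + 25771 = (95 + 540*47) + 25771 = (95 + 25380) + 25771 = 25475 + 25771 = 51246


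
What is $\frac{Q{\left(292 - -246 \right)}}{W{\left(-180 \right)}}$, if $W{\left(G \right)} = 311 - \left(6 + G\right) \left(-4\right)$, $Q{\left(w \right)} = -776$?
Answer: $\frac{776}{385} \approx 2.0156$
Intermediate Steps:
$W{\left(G \right)} = 335 + 4 G$ ($W{\left(G \right)} = 311 - \left(-24 - 4 G\right) = 311 + \left(24 + 4 G\right) = 335 + 4 G$)
$\frac{Q{\left(292 - -246 \right)}}{W{\left(-180 \right)}} = - \frac{776}{335 + 4 \left(-180\right)} = - \frac{776}{335 - 720} = - \frac{776}{-385} = \left(-776\right) \left(- \frac{1}{385}\right) = \frac{776}{385}$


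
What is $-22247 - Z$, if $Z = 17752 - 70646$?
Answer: $30647$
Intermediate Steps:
$Z = -52894$ ($Z = 17752 - 70646 = -52894$)
$-22247 - Z = -22247 - -52894 = -22247 + 52894 = 30647$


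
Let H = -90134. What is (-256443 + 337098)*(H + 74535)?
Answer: -1258137345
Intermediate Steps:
(-256443 + 337098)*(H + 74535) = (-256443 + 337098)*(-90134 + 74535) = 80655*(-15599) = -1258137345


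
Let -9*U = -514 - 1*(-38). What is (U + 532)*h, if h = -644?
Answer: -3390016/9 ≈ -3.7667e+5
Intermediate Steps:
U = 476/9 (U = -(-514 - 1*(-38))/9 = -(-514 + 38)/9 = -⅑*(-476) = 476/9 ≈ 52.889)
(U + 532)*h = (476/9 + 532)*(-644) = (5264/9)*(-644) = -3390016/9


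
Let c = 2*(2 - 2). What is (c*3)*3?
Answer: 0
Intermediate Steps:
c = 0 (c = 2*0 = 0)
(c*3)*3 = (0*3)*3 = 0*3 = 0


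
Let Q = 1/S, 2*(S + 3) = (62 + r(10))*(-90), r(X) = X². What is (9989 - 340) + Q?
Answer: 70370156/7293 ≈ 9649.0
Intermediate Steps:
S = -7293 (S = -3 + ((62 + 10²)*(-90))/2 = -3 + ((62 + 100)*(-90))/2 = -3 + (162*(-90))/2 = -3 + (½)*(-14580) = -3 - 7290 = -7293)
Q = -1/7293 (Q = 1/(-7293) = -1/7293 ≈ -0.00013712)
(9989 - 340) + Q = (9989 - 340) - 1/7293 = 9649 - 1/7293 = 70370156/7293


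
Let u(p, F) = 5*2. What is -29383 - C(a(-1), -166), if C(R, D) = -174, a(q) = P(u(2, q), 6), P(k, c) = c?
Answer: -29209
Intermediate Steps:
u(p, F) = 10
a(q) = 6
-29383 - C(a(-1), -166) = -29383 - 1*(-174) = -29383 + 174 = -29209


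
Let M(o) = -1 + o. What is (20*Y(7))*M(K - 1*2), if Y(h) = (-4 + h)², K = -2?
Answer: -900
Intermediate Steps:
(20*Y(7))*M(K - 1*2) = (20*(-4 + 7)²)*(-1 + (-2 - 1*2)) = (20*3²)*(-1 + (-2 - 2)) = (20*9)*(-1 - 4) = 180*(-5) = -900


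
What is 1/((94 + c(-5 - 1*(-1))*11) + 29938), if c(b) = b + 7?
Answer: 1/30065 ≈ 3.3261e-5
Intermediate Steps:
c(b) = 7 + b
1/((94 + c(-5 - 1*(-1))*11) + 29938) = 1/((94 + (7 + (-5 - 1*(-1)))*11) + 29938) = 1/((94 + (7 + (-5 + 1))*11) + 29938) = 1/((94 + (7 - 4)*11) + 29938) = 1/((94 + 3*11) + 29938) = 1/((94 + 33) + 29938) = 1/(127 + 29938) = 1/30065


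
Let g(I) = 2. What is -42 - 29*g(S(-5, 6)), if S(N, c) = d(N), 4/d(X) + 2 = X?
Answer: -100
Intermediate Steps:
d(X) = 4/(-2 + X)
S(N, c) = 4/(-2 + N)
-42 - 29*g(S(-5, 6)) = -42 - 29*2 = -42 - 58 = -100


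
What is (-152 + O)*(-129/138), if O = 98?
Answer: 1161/23 ≈ 50.478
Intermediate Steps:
(-152 + O)*(-129/138) = (-152 + 98)*(-129/138) = -(-6966)/138 = -54*(-43/46) = 1161/23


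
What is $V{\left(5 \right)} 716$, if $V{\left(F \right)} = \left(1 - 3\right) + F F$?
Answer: $16468$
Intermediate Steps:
$V{\left(F \right)} = -2 + F^{2}$
$V{\left(5 \right)} 716 = \left(-2 + 5^{2}\right) 716 = \left(-2 + 25\right) 716 = 23 \cdot 716 = 16468$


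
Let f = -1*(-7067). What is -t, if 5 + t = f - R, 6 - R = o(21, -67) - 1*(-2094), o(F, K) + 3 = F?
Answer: -9168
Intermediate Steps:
o(F, K) = -3 + F
f = 7067
R = -2106 (R = 6 - ((-3 + 21) - 1*(-2094)) = 6 - (18 + 2094) = 6 - 1*2112 = 6 - 2112 = -2106)
t = 9168 (t = -5 + (7067 - 1*(-2106)) = -5 + (7067 + 2106) = -5 + 9173 = 9168)
-t = -1*9168 = -9168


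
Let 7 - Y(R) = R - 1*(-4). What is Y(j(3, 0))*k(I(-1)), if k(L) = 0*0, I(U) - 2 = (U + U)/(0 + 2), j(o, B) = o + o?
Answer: 0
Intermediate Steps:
j(o, B) = 2*o
Y(R) = 3 - R (Y(R) = 7 - (R - 1*(-4)) = 7 - (R + 4) = 7 - (4 + R) = 7 + (-4 - R) = 3 - R)
I(U) = 2 + U (I(U) = 2 + (U + U)/(0 + 2) = 2 + (2*U)/2 = 2 + (2*U)*(1/2) = 2 + U)
k(L) = 0
Y(j(3, 0))*k(I(-1)) = (3 - 2*3)*0 = (3 - 1*6)*0 = (3 - 6)*0 = -3*0 = 0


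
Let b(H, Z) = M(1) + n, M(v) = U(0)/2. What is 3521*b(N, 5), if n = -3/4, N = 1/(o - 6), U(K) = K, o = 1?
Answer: -10563/4 ≈ -2640.8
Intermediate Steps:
M(v) = 0 (M(v) = 0/2 = 0*(1/2) = 0)
N = -1/5 (N = 1/(1 - 6) = 1/(-5) = -1/5 ≈ -0.20000)
n = -3/4 (n = -3*1/4 = -3/4 ≈ -0.75000)
b(H, Z) = -3/4 (b(H, Z) = 0 - 3/4 = -3/4)
3521*b(N, 5) = 3521*(-3/4) = -10563/4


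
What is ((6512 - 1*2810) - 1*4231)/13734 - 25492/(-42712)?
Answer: 20469530/36662913 ≈ 0.55832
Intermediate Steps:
((6512 - 1*2810) - 1*4231)/13734 - 25492/(-42712) = ((6512 - 2810) - 4231)*(1/13734) - 25492*(-1/42712) = (3702 - 4231)*(1/13734) + 6373/10678 = -529*1/13734 + 6373/10678 = -529/13734 + 6373/10678 = 20469530/36662913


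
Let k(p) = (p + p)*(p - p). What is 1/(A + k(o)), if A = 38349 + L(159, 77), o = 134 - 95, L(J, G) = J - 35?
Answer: 1/38473 ≈ 2.5992e-5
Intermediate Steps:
L(J, G) = -35 + J
o = 39
A = 38473 (A = 38349 + (-35 + 159) = 38349 + 124 = 38473)
k(p) = 0 (k(p) = (2*p)*0 = 0)
1/(A + k(o)) = 1/(38473 + 0) = 1/38473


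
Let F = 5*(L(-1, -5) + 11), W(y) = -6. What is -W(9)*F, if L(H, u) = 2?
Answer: 390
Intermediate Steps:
F = 65 (F = 5*(2 + 11) = 5*13 = 65)
-W(9)*F = -(-6)*65 = -1*(-390) = 390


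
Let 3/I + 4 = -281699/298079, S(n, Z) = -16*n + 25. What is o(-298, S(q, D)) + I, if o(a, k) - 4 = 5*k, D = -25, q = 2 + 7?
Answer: -872037102/1474015 ≈ -591.61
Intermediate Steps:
q = 9
S(n, Z) = 25 - 16*n
o(a, k) = 4 + 5*k
I = -894237/1474015 (I = 3/(-4 - 281699/298079) = 3/(-1474015/298079) = 3*(-298079/1474015) = -894237/1474015 ≈ -0.60667)
o(-298, S(q, D)) + I = (4 + 5*(25 - 16*9)) - 894237/1474015 = (4 + 5*(25 - 144)) - 894237/1474015 = (4 + 5*(-119)) - 894237/1474015 = (4 - 595) - 894237/1474015 = -591 - 894237/1474015 = -872037102/1474015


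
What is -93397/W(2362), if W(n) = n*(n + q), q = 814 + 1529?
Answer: -93397/11113210 ≈ -0.0084041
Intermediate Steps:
q = 2343
W(n) = n*(2343 + n) (W(n) = n*(n + 2343) = n*(2343 + n))
-93397/W(2362) = -93397*1/(2362*(2343 + 2362)) = -93397/(2362*4705) = -93397/11113210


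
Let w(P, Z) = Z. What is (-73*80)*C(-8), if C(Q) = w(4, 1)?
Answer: -5840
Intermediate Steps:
C(Q) = 1
(-73*80)*C(-8) = -73*80*1 = -5840*1 = -5840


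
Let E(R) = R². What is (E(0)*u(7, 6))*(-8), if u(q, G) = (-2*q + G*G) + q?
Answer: 0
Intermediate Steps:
u(q, G) = G² - q (u(q, G) = (-2*q + G²) + q = (G² - 2*q) + q = G² - q)
(E(0)*u(7, 6))*(-8) = (0²*(6² - 1*7))*(-8) = (0*(36 - 7))*(-8) = (0*29)*(-8) = 0*(-8) = 0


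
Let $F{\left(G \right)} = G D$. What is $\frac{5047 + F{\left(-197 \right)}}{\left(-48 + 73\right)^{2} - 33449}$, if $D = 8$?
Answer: $- \frac{3471}{32824} \approx -0.10575$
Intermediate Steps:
$F{\left(G \right)} = 8 G$ ($F{\left(G \right)} = G 8 = 8 G$)
$\frac{5047 + F{\left(-197 \right)}}{\left(-48 + 73\right)^{2} - 33449} = \frac{5047 + 8 \left(-197\right)}{\left(-48 + 73\right)^{2} - 33449} = \frac{5047 - 1576}{25^{2} - 33449} = \frac{3471}{625 - 33449} = \frac{3471}{-32824} = 3471 \left(- \frac{1}{32824}\right) = - \frac{3471}{32824}$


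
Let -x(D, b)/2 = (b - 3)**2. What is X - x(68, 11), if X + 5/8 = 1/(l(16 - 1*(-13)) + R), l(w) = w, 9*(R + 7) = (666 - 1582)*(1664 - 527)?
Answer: 176846419/1388392 ≈ 127.38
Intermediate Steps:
R = -347185/3 (R = -7 + ((666 - 1582)*(1664 - 527))/9 = -7 + (-916*1137)/9 = -7 + (1/9)*(-1041492) = -7 - 347164/3 = -347185/3 ≈ -1.1573e+5)
x(D, b) = -2*(-3 + b)**2 (x(D, b) = -2*(b - 3)**2 = -2*(-3 + b)**2)
X = -867757/1388392 (X = -5/8 + 1/((16 - 1*(-13)) - 347185/3) = -5/8 + 1/((16 + 13) - 347185/3) = -5/8 + 1/(29 - 347185/3) = -5/8 + 1/(-347098/3) = -5/8 - 3/347098 = -867757/1388392 ≈ -0.62501)
X - x(68, 11) = -867757/1388392 - (-2)*(-3 + 11)**2 = -867757/1388392 - (-2)*8**2 = -867757/1388392 - (-2)*64 = -867757/1388392 - 1*(-128) = -867757/1388392 + 128 = 176846419/1388392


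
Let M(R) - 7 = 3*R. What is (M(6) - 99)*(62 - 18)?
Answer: -3256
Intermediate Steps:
M(R) = 7 + 3*R
(M(6) - 99)*(62 - 18) = ((7 + 3*6) - 99)*(62 - 18) = ((7 + 18) - 99)*44 = (25 - 99)*44 = -74*44 = -3256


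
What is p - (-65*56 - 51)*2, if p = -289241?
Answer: -281859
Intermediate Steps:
p - (-65*56 - 51)*2 = -289241 - (-65*56 - 51)*2 = -289241 - (-3640 - 51)*2 = -289241 - (-3691)*2 = -289241 - 1*(-7382) = -289241 + 7382 = -281859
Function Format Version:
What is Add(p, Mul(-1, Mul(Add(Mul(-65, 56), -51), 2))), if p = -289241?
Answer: -281859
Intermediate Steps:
Add(p, Mul(-1, Mul(Add(Mul(-65, 56), -51), 2))) = Add(-289241, Mul(-1, Mul(Add(Mul(-65, 56), -51), 2))) = Add(-289241, Mul(-1, Mul(Add(-3640, -51), 2))) = Add(-289241, Mul(-1, Mul(-3691, 2))) = Add(-289241, Mul(-1, -7382)) = Add(-289241, 7382) = -281859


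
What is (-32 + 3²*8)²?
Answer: 1600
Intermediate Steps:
(-32 + 3²*8)² = (-32 + 9*8)² = (-32 + 72)² = 40² = 1600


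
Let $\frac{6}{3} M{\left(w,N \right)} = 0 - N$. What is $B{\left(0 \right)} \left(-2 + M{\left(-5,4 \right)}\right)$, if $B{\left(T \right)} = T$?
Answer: $0$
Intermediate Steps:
$M{\left(w,N \right)} = - \frac{N}{2}$ ($M{\left(w,N \right)} = \frac{0 - N}{2} = \frac{\left(-1\right) N}{2} = - \frac{N}{2}$)
$B{\left(0 \right)} \left(-2 + M{\left(-5,4 \right)}\right) = 0 \left(-2 - 2\right) = 0 \left(-4\right) = 0$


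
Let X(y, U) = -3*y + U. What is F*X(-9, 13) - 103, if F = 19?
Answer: 657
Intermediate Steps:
X(y, U) = U - 3*y
F*X(-9, 13) - 103 = 19*(13 - 3*(-9)) - 103 = 19*(13 + 27) - 103 = 19*40 - 103 = 760 - 103 = 657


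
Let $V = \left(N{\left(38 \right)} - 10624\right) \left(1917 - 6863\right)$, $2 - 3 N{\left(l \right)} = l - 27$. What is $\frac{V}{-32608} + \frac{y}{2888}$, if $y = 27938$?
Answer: $- \frac{9430348487}{5885744} \approx -1602.2$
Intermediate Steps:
$N{\left(l \right)} = \frac{29}{3} - \frac{l}{3}$ ($N{\left(l \right)} = \frac{2}{3} - \frac{l - 27}{3} = \frac{2}{3} - \frac{-27 + l}{3} = \frac{2}{3} - \left(-9 + \frac{l}{3}\right) = \frac{29}{3} - \frac{l}{3}$)
$V = 52561142$ ($V = \left(\left(\frac{29}{3} - \frac{38}{3}\right) - 10624\right) \left(1917 - 6863\right) = \left(\left(\frac{29}{3} - \frac{38}{3}\right) - 10624\right) \left(-4946\right) = \left(-3 - 10624\right) \left(-4946\right) = \left(-10627\right) \left(-4946\right) = 52561142$)
$\frac{V}{-32608} + \frac{y}{2888} = \frac{52561142}{-32608} + \frac{27938}{2888} = 52561142 \left(- \frac{1}{32608}\right) + 27938 \cdot \frac{1}{2888} = - \frac{26280571}{16304} + \frac{13969}{1444} = - \frac{9430348487}{5885744}$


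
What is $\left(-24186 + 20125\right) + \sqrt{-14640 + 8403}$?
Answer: $-4061 + 9 i \sqrt{77} \approx -4061.0 + 78.975 i$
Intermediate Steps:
$\left(-24186 + 20125\right) + \sqrt{-14640 + 8403} = -4061 + \sqrt{-6237} = -4061 + 9 i \sqrt{77}$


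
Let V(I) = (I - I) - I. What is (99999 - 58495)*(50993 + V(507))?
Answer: 2095370944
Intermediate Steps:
V(I) = -I (V(I) = 0 - I = -I)
(99999 - 58495)*(50993 + V(507)) = (99999 - 58495)*(50993 - 1*507) = 41504*(50993 - 507) = 41504*50486 = 2095370944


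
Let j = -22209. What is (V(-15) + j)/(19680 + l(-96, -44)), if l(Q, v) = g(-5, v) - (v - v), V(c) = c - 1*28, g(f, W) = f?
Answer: -22252/19675 ≈ -1.1310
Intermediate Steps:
V(c) = -28 + c (V(c) = c - 28 = -28 + c)
l(Q, v) = -5 (l(Q, v) = -5 - (v - v) = -5 - 1*0 = -5 + 0 = -5)
(V(-15) + j)/(19680 + l(-96, -44)) = ((-28 - 15) - 22209)/(19680 - 5) = (-43 - 22209)/19675 = -22252*1/19675 = -22252/19675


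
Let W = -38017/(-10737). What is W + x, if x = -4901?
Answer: -52584020/10737 ≈ -4897.5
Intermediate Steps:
W = 38017/10737 (W = -38017*(-1/10737) = 38017/10737 ≈ 3.5407)
W + x = 38017/10737 - 4901 = -52584020/10737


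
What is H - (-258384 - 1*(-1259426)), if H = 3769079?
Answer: 2768037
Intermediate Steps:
H - (-258384 - 1*(-1259426)) = 3769079 - (-258384 - 1*(-1259426)) = 3769079 - (-258384 + 1259426) = 3769079 - 1*1001042 = 3769079 - 1001042 = 2768037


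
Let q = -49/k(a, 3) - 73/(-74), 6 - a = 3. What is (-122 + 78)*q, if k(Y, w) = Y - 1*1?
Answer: 38280/37 ≈ 1034.6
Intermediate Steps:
a = 3 (a = 6 - 1*3 = 6 - 3 = 3)
k(Y, w) = -1 + Y (k(Y, w) = Y - 1 = -1 + Y)
q = -870/37 (q = -49/(-1 + 3) - 73/(-74) = -49/2 - 73*(-1/74) = -49*½ + 73/74 = -49/2 + 73/74 = -870/37 ≈ -23.514)
(-122 + 78)*q = (-122 + 78)*(-870/37) = -44*(-870/37) = 38280/37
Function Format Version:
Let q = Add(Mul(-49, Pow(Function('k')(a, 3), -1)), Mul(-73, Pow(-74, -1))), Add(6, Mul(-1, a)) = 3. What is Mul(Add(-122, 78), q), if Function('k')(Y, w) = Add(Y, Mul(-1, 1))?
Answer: Rational(38280, 37) ≈ 1034.6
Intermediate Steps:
a = 3 (a = Add(6, Mul(-1, 3)) = Add(6, -3) = 3)
Function('k')(Y, w) = Add(-1, Y) (Function('k')(Y, w) = Add(Y, -1) = Add(-1, Y))
q = Rational(-870, 37) (q = Add(Mul(-49, Pow(Add(-1, 3), -1)), Mul(-73, Pow(-74, -1))) = Add(Mul(-49, Pow(2, -1)), Mul(-73, Rational(-1, 74))) = Add(Mul(-49, Rational(1, 2)), Rational(73, 74)) = Add(Rational(-49, 2), Rational(73, 74)) = Rational(-870, 37) ≈ -23.514)
Mul(Add(-122, 78), q) = Mul(Add(-122, 78), Rational(-870, 37)) = Mul(-44, Rational(-870, 37)) = Rational(38280, 37)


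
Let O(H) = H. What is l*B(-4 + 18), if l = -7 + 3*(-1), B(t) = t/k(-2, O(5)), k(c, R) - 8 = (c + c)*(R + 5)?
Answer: 35/8 ≈ 4.3750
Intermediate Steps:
k(c, R) = 8 + 2*c*(5 + R) (k(c, R) = 8 + (c + c)*(R + 5) = 8 + (2*c)*(5 + R) = 8 + 2*c*(5 + R))
B(t) = -t/32 (B(t) = t/(8 + 10*(-2) + 2*5*(-2)) = t/(8 - 20 - 20) = t/(-32) = t*(-1/32) = -t/32)
l = -10 (l = -7 - 3 = -10)
l*B(-4 + 18) = -(-5)*(-4 + 18)/16 = -(-5)*14/16 = -10*(-7/16) = 35/8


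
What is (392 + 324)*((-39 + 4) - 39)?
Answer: -52984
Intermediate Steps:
(392 + 324)*((-39 + 4) - 39) = 716*(-35 - 39) = 716*(-74) = -52984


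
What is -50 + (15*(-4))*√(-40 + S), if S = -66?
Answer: -50 - 60*I*√106 ≈ -50.0 - 617.74*I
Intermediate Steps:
-50 + (15*(-4))*√(-40 + S) = -50 + (15*(-4))*√(-40 - 66) = -50 - 60*I*√106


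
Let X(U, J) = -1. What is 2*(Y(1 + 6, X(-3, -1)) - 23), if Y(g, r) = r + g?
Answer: -34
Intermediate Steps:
Y(g, r) = g + r
2*(Y(1 + 6, X(-3, -1)) - 23) = 2*(((1 + 6) - 1) - 23) = 2*((7 - 1) - 23) = 2*(6 - 23) = 2*(-17) = -34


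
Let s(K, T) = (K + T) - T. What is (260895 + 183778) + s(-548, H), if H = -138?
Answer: 444125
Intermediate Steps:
s(K, T) = K
(260895 + 183778) + s(-548, H) = (260895 + 183778) - 548 = 444673 - 548 = 444125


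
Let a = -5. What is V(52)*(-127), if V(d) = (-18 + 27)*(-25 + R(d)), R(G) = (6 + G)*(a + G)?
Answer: -3087243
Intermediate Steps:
R(G) = (-5 + G)*(6 + G) (R(G) = (6 + G)*(-5 + G) = (-5 + G)*(6 + G))
V(d) = -495 + 9*d + 9*d² (V(d) = (-18 + 27)*(-25 + (-30 + d + d²)) = 9*(-55 + d + d²) = -495 + 9*d + 9*d²)
V(52)*(-127) = (-495 + 9*52 + 9*52²)*(-127) = (-495 + 468 + 9*2704)*(-127) = (-495 + 468 + 24336)*(-127) = 24309*(-127) = -3087243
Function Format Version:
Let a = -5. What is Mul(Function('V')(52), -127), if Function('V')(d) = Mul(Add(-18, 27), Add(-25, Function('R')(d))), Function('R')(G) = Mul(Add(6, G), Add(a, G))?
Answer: -3087243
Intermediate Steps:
Function('R')(G) = Mul(Add(-5, G), Add(6, G)) (Function('R')(G) = Mul(Add(6, G), Add(-5, G)) = Mul(Add(-5, G), Add(6, G)))
Function('V')(d) = Add(-495, Mul(9, d), Mul(9, Pow(d, 2))) (Function('V')(d) = Mul(Add(-18, 27), Add(-25, Add(-30, d, Pow(d, 2)))) = Mul(9, Add(-55, d, Pow(d, 2))) = Add(-495, Mul(9, d), Mul(9, Pow(d, 2))))
Mul(Function('V')(52), -127) = Mul(Add(-495, Mul(9, 52), Mul(9, Pow(52, 2))), -127) = Mul(Add(-495, 468, Mul(9, 2704)), -127) = Mul(Add(-495, 468, 24336), -127) = Mul(24309, -127) = -3087243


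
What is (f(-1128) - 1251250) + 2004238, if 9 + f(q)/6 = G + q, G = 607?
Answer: 749808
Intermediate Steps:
f(q) = 3588 + 6*q (f(q) = -54 + 6*(607 + q) = -54 + (3642 + 6*q) = 3588 + 6*q)
(f(-1128) - 1251250) + 2004238 = ((3588 + 6*(-1128)) - 1251250) + 2004238 = ((3588 - 6768) - 1251250) + 2004238 = (-3180 - 1251250) + 2004238 = -1254430 + 2004238 = 749808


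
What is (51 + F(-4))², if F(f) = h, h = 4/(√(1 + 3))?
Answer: 2809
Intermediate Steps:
h = 2 (h = 4/(√4) = 4/2 = 4*(½) = 2)
F(f) = 2
(51 + F(-4))² = (51 + 2)² = 53² = 2809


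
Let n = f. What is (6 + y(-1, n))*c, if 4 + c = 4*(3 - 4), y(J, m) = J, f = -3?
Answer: -40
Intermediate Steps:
n = -3
c = -8 (c = -4 + 4*(3 - 4) = -4 + 4*(-1) = -4 - 4 = -8)
(6 + y(-1, n))*c = (6 - 1)*(-8) = 5*(-8) = -40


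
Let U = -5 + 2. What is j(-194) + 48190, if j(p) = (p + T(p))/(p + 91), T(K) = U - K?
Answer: 4963573/103 ≈ 48190.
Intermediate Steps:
U = -3
T(K) = -3 - K
j(p) = -3/(91 + p) (j(p) = (p + (-3 - p))/(p + 91) = -3/(91 + p))
j(-194) + 48190 = -3/(91 - 194) + 48190 = -3/(-103) + 48190 = -3*(-1/103) + 48190 = 3/103 + 48190 = 4963573/103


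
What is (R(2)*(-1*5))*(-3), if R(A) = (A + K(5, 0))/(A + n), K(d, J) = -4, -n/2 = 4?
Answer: 5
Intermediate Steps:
n = -8 (n = -2*4 = -8)
R(A) = (-4 + A)/(-8 + A) (R(A) = (A - 4)/(A - 8) = (-4 + A)/(-8 + A))
(R(2)*(-1*5))*(-3) = (((-4 + 2)/(-8 + 2))*(-1*5))*(-3) = ((-2/(-6))*(-5))*(-3) = (-1/6*(-2)*(-5))*(-3) = ((1/3)*(-5))*(-3) = -5/3*(-3) = 5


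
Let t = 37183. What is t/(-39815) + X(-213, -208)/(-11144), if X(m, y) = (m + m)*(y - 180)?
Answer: -874413634/55462295 ≈ -15.766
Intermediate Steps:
X(m, y) = 2*m*(-180 + y) (X(m, y) = (2*m)*(-180 + y) = 2*m*(-180 + y))
t/(-39815) + X(-213, -208)/(-11144) = 37183/(-39815) + (2*(-213)*(-180 - 208))/(-11144) = 37183*(-1/39815) + (2*(-213)*(-388))*(-1/11144) = -37183/39815 + 165288*(-1/11144) = -37183/39815 - 20661/1393 = -874413634/55462295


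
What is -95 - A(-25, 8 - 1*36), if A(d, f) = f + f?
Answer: -39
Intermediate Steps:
A(d, f) = 2*f
-95 - A(-25, 8 - 1*36) = -95 - 2*(8 - 1*36) = -95 - 2*(8 - 36) = -95 - 2*(-28) = -95 - 1*(-56) = -95 + 56 = -39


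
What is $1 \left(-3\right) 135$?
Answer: $-405$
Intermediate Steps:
$1 \left(-3\right) 135 = \left(-3\right) 135 = -405$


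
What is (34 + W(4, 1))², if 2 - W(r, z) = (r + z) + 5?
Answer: 676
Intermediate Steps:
W(r, z) = -3 - r - z (W(r, z) = 2 - ((r + z) + 5) = 2 - (5 + r + z) = 2 + (-5 - r - z) = -3 - r - z)
(34 + W(4, 1))² = (34 + (-3 - 1*4 - 1*1))² = (34 + (-3 - 4 - 1))² = (34 - 8)² = 26² = 676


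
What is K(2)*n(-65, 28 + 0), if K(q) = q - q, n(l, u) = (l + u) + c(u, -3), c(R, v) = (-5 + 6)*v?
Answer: 0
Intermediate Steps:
c(R, v) = v (c(R, v) = 1*v = v)
n(l, u) = -3 + l + u (n(l, u) = (l + u) - 3 = -3 + l + u)
K(q) = 0
K(2)*n(-65, 28 + 0) = 0*(-3 - 65 + (28 + 0)) = 0*(-3 - 65 + 28) = 0*(-40) = 0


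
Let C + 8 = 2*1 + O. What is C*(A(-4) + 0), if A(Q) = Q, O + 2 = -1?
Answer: 36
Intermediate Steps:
O = -3 (O = -2 - 1 = -3)
C = -9 (C = -8 + (2*1 - 3) = -8 + (2 - 3) = -8 - 1 = -9)
C*(A(-4) + 0) = -9*(-4 + 0) = -9*(-4) = 36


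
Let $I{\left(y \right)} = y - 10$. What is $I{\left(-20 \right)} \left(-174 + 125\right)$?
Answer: $1470$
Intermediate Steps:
$I{\left(y \right)} = -10 + y$
$I{\left(-20 \right)} \left(-174 + 125\right) = \left(-10 - 20\right) \left(-174 + 125\right) = \left(-30\right) \left(-49\right) = 1470$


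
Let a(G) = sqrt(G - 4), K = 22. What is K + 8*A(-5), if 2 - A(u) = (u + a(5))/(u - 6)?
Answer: 386/11 ≈ 35.091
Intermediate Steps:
a(G) = sqrt(-4 + G)
A(u) = 2 - (1 + u)/(-6 + u) (A(u) = 2 - (u + sqrt(-4 + 5))/(u - 6) = 2 - (u + sqrt(1))/(-6 + u) = 2 - (u + 1)/(-6 + u) = 2 - (1 + u)/(-6 + u))
K + 8*A(-5) = 22 + 8*((-13 - 5)/(-6 - 5)) = 22 + 8*(-18/(-11)) = 22 + 8*(-1/11*(-18)) = 22 + 8*(18/11) = 22 + 144/11 = 386/11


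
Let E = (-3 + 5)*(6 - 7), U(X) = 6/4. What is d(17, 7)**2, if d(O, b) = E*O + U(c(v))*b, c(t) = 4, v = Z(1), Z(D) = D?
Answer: 2209/4 ≈ 552.25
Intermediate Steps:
v = 1
U(X) = 3/2 (U(X) = 6*(1/4) = 3/2)
E = -2 (E = 2*(-1) = -2)
d(O, b) = -2*O + 3*b/2
d(17, 7)**2 = (-2*17 + (3/2)*7)**2 = (-34 + 21/2)**2 = (-47/2)**2 = 2209/4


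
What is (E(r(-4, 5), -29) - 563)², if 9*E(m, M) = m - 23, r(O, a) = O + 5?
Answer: 25897921/81 ≈ 3.1973e+5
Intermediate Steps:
r(O, a) = 5 + O
E(m, M) = -23/9 + m/9 (E(m, M) = (m - 23)/9 = (-23 + m)/9 = -23/9 + m/9)
(E(r(-4, 5), -29) - 563)² = ((-23/9 + (5 - 4)/9) - 563)² = ((-23/9 + (⅑)*1) - 563)² = ((-23/9 + ⅑) - 563)² = (-22/9 - 563)² = (-5089/9)² = 25897921/81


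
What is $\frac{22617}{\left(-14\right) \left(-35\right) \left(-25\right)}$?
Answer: $- \frac{3231}{1750} \approx -1.8463$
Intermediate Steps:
$\frac{22617}{\left(-14\right) \left(-35\right) \left(-25\right)} = \frac{22617}{490 \left(-25\right)} = \frac{22617}{-12250} = 22617 \left(- \frac{1}{12250}\right) = - \frac{3231}{1750}$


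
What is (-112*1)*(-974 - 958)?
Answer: 216384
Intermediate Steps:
(-112*1)*(-974 - 958) = -112*(-1932) = 216384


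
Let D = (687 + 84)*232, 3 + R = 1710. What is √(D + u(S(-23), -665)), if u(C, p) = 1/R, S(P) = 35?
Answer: √521206000035/1707 ≈ 422.93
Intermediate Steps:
R = 1707 (R = -3 + 1710 = 1707)
u(C, p) = 1/1707
D = 178872 (D = 771*232 = 178872)
√(D + u(S(-23), -665)) = √(178872 + 1/1707) = √(305334505/1707) = √521206000035/1707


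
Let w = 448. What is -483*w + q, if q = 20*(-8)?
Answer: -216544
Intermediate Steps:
q = -160
-483*w + q = -483*448 - 160 = -216384 - 160 = -216544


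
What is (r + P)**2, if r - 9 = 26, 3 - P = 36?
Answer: 4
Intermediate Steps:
P = -33 (P = 3 - 1*36 = 3 - 36 = -33)
r = 35 (r = 9 + 26 = 35)
(r + P)**2 = (35 - 33)**2 = 2**2 = 4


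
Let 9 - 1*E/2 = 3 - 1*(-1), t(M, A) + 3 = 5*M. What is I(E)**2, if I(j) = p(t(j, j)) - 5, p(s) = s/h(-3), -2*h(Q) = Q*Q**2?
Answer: 1681/729 ≈ 2.3059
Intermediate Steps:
h(Q) = -Q**3/2 (h(Q) = -Q*Q**2/2 = -Q**3/2)
t(M, A) = -3 + 5*M
p(s) = 2*s/27 (p(s) = s/((-1/2*(-3)**3)) = s/((-1/2*(-27))) = s/(27/2) = s*(2/27) = 2*s/27)
E = 10 (E = 18 - 2*(3 - 1*(-1)) = 18 - 2*(3 + 1) = 18 - 2*4 = 18 - 8 = 10)
I(j) = -47/9 + 10*j/27 (I(j) = 2*(-3 + 5*j)/27 - 5 = (-2/9 + 10*j/27) - 5 = -47/9 + 10*j/27)
I(E)**2 = (-47/9 + (10/27)*10)**2 = (-47/9 + 100/27)**2 = (-41/27)**2 = 1681/729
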